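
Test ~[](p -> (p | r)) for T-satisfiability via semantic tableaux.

Unsatisfiable

1. ~[](p -> (p | r)), u
2. ~(p -> (p | r)), v
3. p, v
4. ~(p | r), v
5. ~p, v
6. ~r, v
Accessibility: uRu, uRv, vRv
Branch closes: p and ~p both at v.
(One branch shown.) All branches close.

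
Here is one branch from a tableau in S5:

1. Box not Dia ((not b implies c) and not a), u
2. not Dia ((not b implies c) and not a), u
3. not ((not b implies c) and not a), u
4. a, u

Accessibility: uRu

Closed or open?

No world carries both an atom and its negation.

Not closed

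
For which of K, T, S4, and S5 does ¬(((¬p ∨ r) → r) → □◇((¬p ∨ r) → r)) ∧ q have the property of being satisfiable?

S5-tableau for the formula:
1. ¬(((¬p ∨ r) → r) → □◇((¬p ∨ r) → r)) ∧ q, u
2. ¬(((¬p ∨ r) → r) → □◇((¬p ∨ r) → r)), u
3. q, u
4. (¬p ∨ r) → r, u
5. ¬□◇((¬p ∨ r) → r), u
6. ¬(¬p ∨ r), u
7. p, u
8. ¬r, u
9. ¬◇((¬p ∨ r) → r), v
10. ¬((¬p ∨ r) → r), u
11. ¬p ∨ r, u
12. ¬((¬p ∨ r) → r), v
13. ¬p ∨ r, v
14. ¬r, v
15. r, u
Accessibility: uRu, uRv, vRu, vRv
Branch closes: r and ¬r both at u.
Every branch closes (one shown): unsatisfiable in S5.
S4-tableau for the formula:
1. ¬(((¬p ∨ r) → r) → □◇((¬p ∨ r) → r)) ∧ q, u
2. ¬(((¬p ∨ r) → r) → □◇((¬p ∨ r) → r)), u
3. q, u
4. (¬p ∨ r) → r, u
5. ¬□◇((¬p ∨ r) → r), u
6. r, u
7. ¬◇((¬p ∨ r) → r), v
8. ¬((¬p ∨ r) → r), v
9. ¬p ∨ r, v
10. ¬r, v
11. ¬p, v
Accessibility: uRu, uRv, vRv
Complete open branch: satisfiable in S4, hence also in K, T (this S4-model is also a K-model and a T-model).

K, T, S4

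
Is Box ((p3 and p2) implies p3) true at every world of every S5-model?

Valid in S5

Tableau for the negation not Box ((p3 and p2) implies p3):
1. not Box ((p3 and p2) implies p3), 0
2. not ((p3 and p2) implies p3), 1
3. p3 and p2, 1
4. not p3, 1
5. p3, 1
6. p2, 1
Accessibility: 0R0, 0R1, 1R0, 1R1
Branch closes: p3 and not p3 both at 1.
All branches of the negation close; one closing branch shown above.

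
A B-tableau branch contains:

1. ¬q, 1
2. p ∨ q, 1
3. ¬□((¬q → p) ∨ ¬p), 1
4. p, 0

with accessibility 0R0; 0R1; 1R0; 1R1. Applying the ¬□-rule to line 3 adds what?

a fresh world 2 with 1R2, and ¬((¬q → p) ∨ ¬p) at 2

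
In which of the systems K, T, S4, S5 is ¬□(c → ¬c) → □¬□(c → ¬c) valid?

S4-tableau for the negation ¬(¬□(c → ¬c) → □¬□(c → ¬c)):
1. ¬(¬□(c → ¬c) → □¬□(c → ¬c)), 0
2. ¬□(c → ¬c), 0
3. ¬□¬□(c → ¬c), 0
4. ¬(c → ¬c), 1
5. c, 1
6. □(c → ¬c), 2
7. c → ¬c, 2
8. ¬c, 2
Accessibility: 0R0, 0R1, 0R2, 1R1, 2R2
Complete open branch: countermodel on an S4-frame, so not valid in S4, nor in K, T (the same frame is also a K-frame and a T-frame).
S5-tableau for the negation ¬(¬□(c → ¬c) → □¬□(c → ¬c)):
1. ¬(¬□(c → ¬c) → □¬□(c → ¬c)), 0
2. ¬□(c → ¬c), 0
3. ¬□¬□(c → ¬c), 0
4. ¬(c → ¬c), 1
5. c, 1
6. □(c → ¬c), 2
7. c → ¬c, 0
8. c → ¬c, 1
9. c → ¬c, 2
10. ¬c, 0
11. ¬c, 1
Accessibility: 0R0, 0R1, 0R2, 1R0, 1R1, 1R2, 2R0, 2R1, 2R2
Branch closes: c and ¬c both at 1.
Every branch closes (one shown): valid in S5.

S5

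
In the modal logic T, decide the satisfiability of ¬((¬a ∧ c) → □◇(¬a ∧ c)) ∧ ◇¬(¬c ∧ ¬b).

Satisfiable

1. ¬((¬a ∧ c) → □◇(¬a ∧ c)) ∧ ◇¬(¬c ∧ ¬b), u
2. ¬((¬a ∧ c) → □◇(¬a ∧ c)), u   [∧-rule on 1]
3. ◇¬(¬c ∧ ¬b), u   [∧-rule on 1]
4. ¬a ∧ c, u   [¬→-rule on 2]
5. ¬□◇(¬a ∧ c), u   [¬→-rule on 2]
6. ¬a, u   [∧-rule on 4]
7. c, u   [∧-rule on 4]
8. ¬(¬c ∧ ¬b), v   [◇-rule on 3: fresh world v, uRv]
9. b, v   [¬∧-rule on 8 (branches; this branch)]
10. ¬◇(¬a ∧ c), w   [¬□-rule on 5: fresh world w, uRw]
11. ¬(¬a ∧ c), w   [¬◇-rule on 10 via wRw]
12. ¬c, w   [¬∧-rule on 11 (branches; this branch)]
Accessibility: uRu, uRv, uRw, vRv, wRw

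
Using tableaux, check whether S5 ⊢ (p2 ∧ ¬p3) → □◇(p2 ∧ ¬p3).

Valid

Tableau for the negation ¬((p2 ∧ ¬p3) → □◇(p2 ∧ ¬p3)):
1. ¬((p2 ∧ ¬p3) → □◇(p2 ∧ ¬p3)), u
2. p2 ∧ ¬p3, u
3. ¬□◇(p2 ∧ ¬p3), u
4. p2, u
5. ¬p3, u
6. ¬◇(p2 ∧ ¬p3), v
7. ¬(p2 ∧ ¬p3), u
8. ¬(p2 ∧ ¬p3), v
9. p3, u
Accessibility: uRu, uRv, vRu, vRv
Branch closes: p3 and ¬p3 both at u.
All branches of the negation close; one closing branch shown above.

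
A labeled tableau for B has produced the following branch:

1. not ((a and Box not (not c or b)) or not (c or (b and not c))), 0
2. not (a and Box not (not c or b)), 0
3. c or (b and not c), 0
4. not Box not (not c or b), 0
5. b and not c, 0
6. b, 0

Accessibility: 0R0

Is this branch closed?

No, open

There is no literal clash: for every atom and world, at most one sign appears.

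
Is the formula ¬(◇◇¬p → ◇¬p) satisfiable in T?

Satisfiable

1. ¬(◇◇¬p → ◇¬p), u
2. ◇◇¬p, u
3. ¬◇¬p, u
4. p, u
5. ◇¬p, v
6. p, v
7. ¬p, w
Accessibility: uRu, uRv, vRv, vRw, wRw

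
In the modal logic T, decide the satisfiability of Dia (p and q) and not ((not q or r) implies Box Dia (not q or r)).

1. Dia (p and q) and not ((not q or r) implies Box Dia (not q or r)), w0
2. Dia (p and q), w0   [and-rule on 1]
3. not ((not q or r) implies Box Dia (not q or r)), w0   [and-rule on 1]
4. not q or r, w0   [neg-implies-rule on 3]
5. not Box Dia (not q or r), w0   [neg-implies-rule on 3]
6. r, w0   [or-rule on 4 (branches; this branch)]
7. p and q, w1   [Dia-rule on 2: fresh world w1, w0Rw1]
8. p, w1   [and-rule on 7]
9. q, w1   [and-rule on 7]
10. not Dia (not q or r), w2   [neg-Box-rule on 5: fresh world w2, w0Rw2]
11. not (not q or r), w2   [neg-Dia-rule on 10 via w2Rw2]
12. q, w2   [neg-or-rule on 11]
13. not r, w2   [neg-or-rule on 11]
Accessibility: w0Rw0, w0Rw1, w0Rw2, w1Rw1, w2Rw2

Satisfiable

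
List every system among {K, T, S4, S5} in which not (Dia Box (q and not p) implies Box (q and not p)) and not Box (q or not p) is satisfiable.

S5-tableau for the formula:
1. not (Dia Box (q and not p) implies Box (q and not p)) and not Box (q or not p), u
2. not (Dia Box (q and not p) implies Box (q and not p)), u   [and-rule on 1]
3. not Box (q or not p), u   [and-rule on 1]
4. Dia Box (q and not p), u   [neg-implies-rule on 2]
5. not Box (q and not p), u   [neg-implies-rule on 2]
6. not (q or not p), v   [neg-Box-rule on 3: fresh world v, uRv]
7. not q, v   [neg-or-rule on 6]
8. p, v   [neg-or-rule on 6]
9. Box (q and not p), w   [Dia-rule on 4: fresh world w, uRw]
10. q and not p, u   [Box-rule on 9 via wRu]
11. q, u   [and-rule on 10]
12. not p, u   [and-rule on 10]
13. q and not p, v   [Box-rule on 9 via wRv]
14. q, v   [and-rule on 13]
15. not p, v   [and-rule on 13]
Accessibility: uRu, uRv, uRw, vRu, vRv, vRw, wRu, wRv, wRw
Branch closes: q and not q both at v.
Every branch closes (one shown): unsatisfiable in S5.
S4-tableau for the formula:
1. not (Dia Box (q and not p) implies Box (q and not p)) and not Box (q or not p), u
2. not (Dia Box (q and not p) implies Box (q and not p)), u   [and-rule on 1]
3. not Box (q or not p), u   [and-rule on 1]
4. Dia Box (q and not p), u   [neg-implies-rule on 2]
5. not Box (q and not p), u   [neg-implies-rule on 2]
6. not (q or not p), v   [neg-Box-rule on 3: fresh world v, uRv]
7. not q, v   [neg-or-rule on 6]
8. p, v   [neg-or-rule on 6]
9. Box (q and not p), w   [Dia-rule on 4: fresh world w, uRw]
10. q and not p, w   [Box-rule on 9 via wRw]
11. q, w   [and-rule on 10]
12. not p, w   [and-rule on 10]
13. not (q and not p), x   [neg-Box-rule on 5: fresh world x, uRx]
14. p, x   [neg-and-rule on 13 (branches; this branch)]
Accessibility: uRu, uRv, uRw, uRx, vRv, wRw, xRx
Complete open branch: satisfiable in S4, hence also in K, T (this S4-model is also a K-model and a T-model).

K, T, S4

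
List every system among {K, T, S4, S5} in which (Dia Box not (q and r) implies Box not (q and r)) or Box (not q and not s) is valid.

S5-tableau for the negation not ((Dia Box not (q and r) implies Box not (q and r)) or Box (not q and not s)):
1. not ((Dia Box not (q and r) implies Box not (q and r)) or Box (not q and not s)), u
2. not (Dia Box not (q and r) implies Box not (q and r)), u
3. not Box (not q and not s), u
4. Dia Box not (q and r), u
5. not Box not (q and r), u
6. not (not q and not s), v
7. s, v
8. Box not (q and r), w
9. not (q and r), u
10. not (q and r), v
11. not (q and r), w
12. not r, u
13. not r, v
14. not r, w
15. q and r, x
16. q, x
17. r, x
18. not (q and r), x
19. not r, x
Accessibility: uRu, uRv, uRw, uRx, vRu, vRv, vRw, vRx, wRu, wRv, wRw, wRx, xRu, xRv, xRw, xRx
Branch closes: r and not r both at x.
Every branch closes (one shown): valid in S5.
S4-tableau for the negation not ((Dia Box not (q and r) implies Box not (q and r)) or Box (not q and not s)):
1. not ((Dia Box not (q and r) implies Box not (q and r)) or Box (not q and not s)), u
2. not (Dia Box not (q and r) implies Box not (q and r)), u
3. not Box (not q and not s), u
4. Dia Box not (q and r), u
5. not Box not (q and r), u
6. not (not q and not s), v
7. s, v
8. Box not (q and r), w
9. not (q and r), w
10. not r, w
11. q and r, x
12. q, x
13. r, x
Accessibility: uRu, uRv, uRw, uRx, vRv, wRw, xRx
Complete open branch: countermodel on an S4-frame, so not valid in S4, nor in K, T (the same frame is also a K-frame and a T-frame).

S5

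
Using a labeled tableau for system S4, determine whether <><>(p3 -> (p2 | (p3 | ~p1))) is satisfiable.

1. <><>(p3 -> (p2 | (p3 | ~p1))), 0
2. <>(p3 -> (p2 | (p3 | ~p1))), 1
3. p3 -> (p2 | (p3 | ~p1)), 2
4. p2 | (p3 | ~p1), 2
5. p3 | ~p1, 2
6. ~p1, 2
Accessibility: 0R0, 0R1, 0R2, 1R1, 1R2, 2R2

Satisfiable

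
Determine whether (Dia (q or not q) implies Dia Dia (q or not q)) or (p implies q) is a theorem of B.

Valid

Tableau for the negation not ((Dia (q or not q) implies Dia Dia (q or not q)) or (p implies q)):
1. not ((Dia (q or not q) implies Dia Dia (q or not q)) or (p implies q)), 0
2. not (Dia (q or not q) implies Dia Dia (q or not q)), 0   [neg-or-rule on 1]
3. not (p implies q), 0   [neg-or-rule on 1]
4. Dia (q or not q), 0   [neg-implies-rule on 2]
5. not Dia Dia (q or not q), 0   [neg-implies-rule on 2]
6. p, 0   [neg-implies-rule on 3]
7. not q, 0   [neg-implies-rule on 3]
8. not Dia (q or not q), 0   [neg-Dia-rule on 5 via 0R0]
9. not (q or not q), 0   [neg-Dia-rule on 8 via 0R0]
10. q, 0   [neg-or-rule on 9]
Accessibility: 0R0
Branch closes: q and not q both at 0.
Every branch of the negation's tableau closes; the branch above is one of them.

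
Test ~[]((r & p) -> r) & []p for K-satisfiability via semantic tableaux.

1. ~[]((r & p) -> r) & []p, w0
2. ~[]((r & p) -> r), w0
3. []p, w0
4. ~((r & p) -> r), w1
5. r & p, w1
6. ~r, w1
7. r, w1
8. p, w1
Accessibility: w0Rw1
Branch closes: r and ~r both at w1.
(One branch shown.) All branches close.

Unsatisfiable (every branch closes)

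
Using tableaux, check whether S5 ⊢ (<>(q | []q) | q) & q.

Tableau for the negation ~((<>(q | []q) | q) & q):
1. ~((<>(q | []q) | q) & q), 0
2. ~q, 0
Accessibility: 0R0
The negation has an open branch (countermodel exists).

Invalid (countermodel exists)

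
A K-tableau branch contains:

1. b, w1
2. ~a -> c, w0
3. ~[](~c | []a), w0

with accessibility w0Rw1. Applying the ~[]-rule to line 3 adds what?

a fresh world w2 with w0Rw2, and ~(~c | []a) at w2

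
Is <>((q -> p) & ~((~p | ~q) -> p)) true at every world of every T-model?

Invalid (countermodel exists)

Tableau for the negation ~<>((q -> p) & ~((~p | ~q) -> p)):
1. ~<>((q -> p) & ~((~p | ~q) -> p)), u
2. ~((q -> p) & ~((~p | ~q) -> p)), u   [~<>-rule on 1 via uRu]
3. (~p | ~q) -> p, u   [~&-rule on 2 (branches; this branch)]
4. p, u   [->-rule on 3 (branches; this branch)]
Accessibility: uRu
The negation has an open branch (countermodel exists).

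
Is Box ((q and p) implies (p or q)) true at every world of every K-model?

Tableau for the negation not Box ((q and p) implies (p or q)):
1. not Box ((q and p) implies (p or q)), w0
2. not ((q and p) implies (p or q)), w1
3. q and p, w1
4. not (p or q), w1
5. q, w1
6. p, w1
7. not p, w1
8. not q, w1
Accessibility: w0Rw1
Branch closes: p and not p both at w1.
All branches of the negation close; one closing branch shown above.

Valid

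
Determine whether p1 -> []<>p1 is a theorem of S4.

Tableau for the negation ~(p1 -> []<>p1):
1. ~(p1 -> []<>p1), 0
2. p1, 0   [~->-rule on 1]
3. ~[]<>p1, 0   [~->-rule on 1]
4. ~<>p1, 1   [~[]-rule on 3: fresh world 1, 0R1]
5. ~p1, 1   [~<>-rule on 4 via 1R1]
Accessibility: 0R0, 0R1, 1R1
The negation has an open branch (countermodel exists).

Not valid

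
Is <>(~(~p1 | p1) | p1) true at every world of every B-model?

Tableau for the negation ~<>(~(~p1 | p1) | p1):
1. ~<>(~(~p1 | p1) | p1), u
2. ~(~(~p1 | p1) | p1), u   [~<>-rule on 1 via uRu]
3. ~p1 | p1, u   [~|-rule on 2]
4. ~p1, u   [~|-rule on 2]
Accessibility: uRu
The negation has an open branch (countermodel exists).

No, not valid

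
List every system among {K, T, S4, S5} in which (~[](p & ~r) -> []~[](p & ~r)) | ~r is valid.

S5

S4-tableau for the negation ~((~[](p & ~r) -> []~[](p & ~r)) | ~r):
1. ~((~[](p & ~r) -> []~[](p & ~r)) | ~r), w0
2. ~(~[](p & ~r) -> []~[](p & ~r)), w0   [~|-rule on 1]
3. r, w0   [~|-rule on 1]
4. ~[](p & ~r), w0   [~->-rule on 2]
5. ~[]~[](p & ~r), w0   [~->-rule on 2]
6. ~(p & ~r), w1   [~[]-rule on 4: fresh world w1, w0Rw1]
7. r, w1   [~&-rule on 6 (branches; this branch)]
8. [](p & ~r), w2   [~[]-rule on 5: fresh world w2, w0Rw2]
9. p & ~r, w2   [[]-rule on 8 via w2Rw2]
10. p, w2   [&-rule on 9]
11. ~r, w2   [&-rule on 9]
Accessibility: w0Rw0, w0Rw1, w0Rw2, w1Rw1, w2Rw2
Complete open branch: countermodel on an S4-frame, so not valid in S4, nor in K, T (the same frame is also a K-frame and a T-frame).
S5-tableau for the negation ~((~[](p & ~r) -> []~[](p & ~r)) | ~r):
1. ~((~[](p & ~r) -> []~[](p & ~r)) | ~r), w0
2. ~(~[](p & ~r) -> []~[](p & ~r)), w0   [~|-rule on 1]
3. r, w0   [~|-rule on 1]
4. ~[](p & ~r), w0   [~->-rule on 2]
5. ~[]~[](p & ~r), w0   [~->-rule on 2]
6. ~(p & ~r), w1   [~[]-rule on 4: fresh world w1, w0Rw1]
7. r, w1   [~&-rule on 6 (branches; this branch)]
8. [](p & ~r), w2   [~[]-rule on 5: fresh world w2, w0Rw2]
9. p & ~r, w0   [[]-rule on 8 via w2Rw0]
10. p, w0   [&-rule on 9]
11. ~r, w0   [&-rule on 9]
Accessibility: w0Rw0, w0Rw1, w0Rw2, w1Rw0, w1Rw1, w1Rw2, w2Rw0, w2Rw1, w2Rw2
Branch closes: r and ~r both at w0.
Every branch closes (one shown): valid in S5.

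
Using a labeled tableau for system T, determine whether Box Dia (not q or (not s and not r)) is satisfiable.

1. Box Dia (not q or (not s and not r)), 0
2. Dia (not q or (not s and not r)), 0
3. not q or (not s and not r), 1
4. Dia (not q or (not s and not r)), 1
5. not s and not r, 1
6. not s, 1
7. not r, 1
8. not q or (not s and not r), 2
9. not s and not r, 2
10. not s, 2
11. not r, 2
Accessibility: 0R0, 0R1, 1R1, 1R2, 2R2

Satisfiable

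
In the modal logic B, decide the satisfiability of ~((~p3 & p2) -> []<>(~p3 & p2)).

1. ~((~p3 & p2) -> []<>(~p3 & p2)), 0
2. ~p3 & p2, 0
3. ~[]<>(~p3 & p2), 0
4. ~p3, 0
5. p2, 0
6. ~<>(~p3 & p2), 1
7. ~(~p3 & p2), 0
8. ~(~p3 & p2), 1
9. ~p2, 0
Accessibility: 0R0, 0R1, 1R0, 1R1
Branch closes: p2 and ~p2 both at 0.
(One branch shown.) All branches close.

No, unsatisfiable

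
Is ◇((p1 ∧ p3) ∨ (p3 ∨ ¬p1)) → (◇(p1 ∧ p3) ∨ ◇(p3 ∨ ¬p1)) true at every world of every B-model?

Valid

Tableau for the negation ¬(◇((p1 ∧ p3) ∨ (p3 ∨ ¬p1)) → (◇(p1 ∧ p3) ∨ ◇(p3 ∨ ¬p1))):
1. ¬(◇((p1 ∧ p3) ∨ (p3 ∨ ¬p1)) → (◇(p1 ∧ p3) ∨ ◇(p3 ∨ ¬p1))), w0
2. ◇((p1 ∧ p3) ∨ (p3 ∨ ¬p1)), w0
3. ¬(◇(p1 ∧ p3) ∨ ◇(p3 ∨ ¬p1)), w0
4. ¬◇(p1 ∧ p3), w0
5. ¬◇(p3 ∨ ¬p1), w0
6. ¬(p1 ∧ p3), w0
7. ¬(p3 ∨ ¬p1), w0
8. ¬p3, w0
9. p1, w0
10. (p1 ∧ p3) ∨ (p3 ∨ ¬p1), w1
11. ¬(p1 ∧ p3), w1
12. ¬(p3 ∨ ¬p1), w1
13. ¬p3, w1
14. p1, w1
15. p3 ∨ ¬p1, w1
16. ¬p1, w1
Accessibility: w0Rw0, w0Rw1, w1Rw0, w1Rw1
Branch closes: p1 and ¬p1 both at w1.
Every branch of the negation's tableau closes; the branch above is one of them.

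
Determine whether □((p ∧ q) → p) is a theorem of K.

Tableau for the negation ¬□((p ∧ q) → p):
1. ¬□((p ∧ q) → p), 0
2. ¬((p ∧ q) → p), 1   [¬□-rule on 1: fresh world 1, 0R1]
3. p ∧ q, 1   [¬→-rule on 2]
4. ¬p, 1   [¬→-rule on 2]
5. p, 1   [∧-rule on 3]
6. q, 1   [∧-rule on 3]
Accessibility: 0R1
Branch closes: p and ¬p both at 1.
All branches of the negation close; one closing branch shown above.

Yes, valid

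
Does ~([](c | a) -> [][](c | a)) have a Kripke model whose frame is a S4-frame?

Unsatisfiable (every branch closes)

1. ~([](c | a) -> [][](c | a)), u
2. [](c | a), u
3. ~[][](c | a), u
4. c | a, u
5. a, u
6. ~[](c | a), v
7. c | a, v
8. a, v
9. ~(c | a), w
10. ~c, w
11. ~a, w
12. c | a, w
13. a, w
Accessibility: uRu, uRv, uRw, vRv, vRw, wRw
Branch closes: a and ~a both at w.
Every branch closes; the branch above is one of them.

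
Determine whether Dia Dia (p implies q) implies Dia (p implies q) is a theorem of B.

Not valid

Tableau for the negation not (Dia Dia (p implies q) implies Dia (p implies q)):
1. not (Dia Dia (p implies q) implies Dia (p implies q)), u
2. Dia Dia (p implies q), u   [neg-implies-rule on 1]
3. not Dia (p implies q), u   [neg-implies-rule on 1]
4. not (p implies q), u   [neg-Dia-rule on 3 via uRu]
5. p, u   [neg-implies-rule on 4]
6. not q, u   [neg-implies-rule on 4]
7. Dia (p implies q), v   [Dia-rule on 2: fresh world v, uRv]
8. not (p implies q), v   [neg-Dia-rule on 3 via uRv]
9. p, v   [neg-implies-rule on 8]
10. not q, v   [neg-implies-rule on 8]
11. p implies q, w   [Dia-rule on 7: fresh world w, vRw]
12. q, w   [implies-rule on 11 (branches; this branch)]
Accessibility: uRu, uRv, vRu, vRv, vRw, wRv, wRw
The negation has an open branch (countermodel exists).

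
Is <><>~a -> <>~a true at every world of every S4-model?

Valid in S4

Tableau for the negation ~(<><>~a -> <>~a):
1. ~(<><>~a -> <>~a), 0
2. <><>~a, 0   [~->-rule on 1]
3. ~<>~a, 0   [~->-rule on 1]
4. a, 0   [~<>-rule on 3 via 0R0]
5. <>~a, 1   [<>-rule on 2: fresh world 1, 0R1]
6. a, 1   [~<>-rule on 3 via 0R1]
7. ~a, 2   [<>-rule on 5: fresh world 2, 1R2]
8. a, 2   [~<>-rule on 3 via 0R2]
Accessibility: 0R0, 0R1, 0R2, 1R1, 1R2, 2R2
Branch closes: a and ~a both at 2.
Every branch of the negation's tableau closes; the branch above is one of them.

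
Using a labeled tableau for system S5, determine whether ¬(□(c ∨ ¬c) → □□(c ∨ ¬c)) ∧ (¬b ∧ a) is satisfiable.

Unsatisfiable

1. ¬(□(c ∨ ¬c) → □□(c ∨ ¬c)) ∧ (¬b ∧ a), u
2. ¬(□(c ∨ ¬c) → □□(c ∨ ¬c)), u
3. ¬b ∧ a, u
4. □(c ∨ ¬c), u
5. ¬□□(c ∨ ¬c), u
6. ¬b, u
7. a, u
8. c ∨ ¬c, u
9. ¬c, u
10. ¬□(c ∨ ¬c), v
11. c ∨ ¬c, v
12. ¬c, v
13. ¬(c ∨ ¬c), w
14. ¬c, w
15. c, w
Accessibility: uRu, uRv, uRw, vRu, vRv, vRw, wRu, wRv, wRw
Branch closes: c and ¬c both at w.
(One branch shown.) All branches close.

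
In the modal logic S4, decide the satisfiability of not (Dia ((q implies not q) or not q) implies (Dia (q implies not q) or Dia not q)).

1. not (Dia ((q implies not q) or not q) implies (Dia (q implies not q) or Dia not q)), u
2. Dia ((q implies not q) or not q), u
3. not (Dia (q implies not q) or Dia not q), u
4. not Dia (q implies not q), u
5. not Dia not q, u
6. not (q implies not q), u
7. q, u
8. (q implies not q) or not q, v
9. not (q implies not q), v
10. q, v
11. q implies not q, v
12. not q, v
Accessibility: uRu, uRv, vRv
Branch closes: q and not q both at v.
Every branch closes; the branch above is one of them.

Unsatisfiable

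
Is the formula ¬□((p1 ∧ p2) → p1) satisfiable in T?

No, unsatisfiable

1. ¬□((p1 ∧ p2) → p1), 0
2. ¬((p1 ∧ p2) → p1), 1   [¬□-rule on 1: fresh world 1, 0R1]
3. p1 ∧ p2, 1   [¬→-rule on 2]
4. ¬p1, 1   [¬→-rule on 2]
5. p1, 1   [∧-rule on 3]
6. p2, 1   [∧-rule on 3]
Accessibility: 0R0, 0R1, 1R1
Branch closes: p1 and ¬p1 both at 1.
Every branch closes; the branch above is one of them.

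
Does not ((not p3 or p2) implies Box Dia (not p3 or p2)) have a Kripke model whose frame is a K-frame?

Satisfiable

1. not ((not p3 or p2) implies Box Dia (not p3 or p2)), w0
2. not p3 or p2, w0   [neg-implies-rule on 1]
3. not Box Dia (not p3 or p2), w0   [neg-implies-rule on 1]
4. p2, w0   [or-rule on 2 (branches; this branch)]
5. not Dia (not p3 or p2), w1   [neg-Box-rule on 3: fresh world w1, w0Rw1]
Accessibility: w0Rw1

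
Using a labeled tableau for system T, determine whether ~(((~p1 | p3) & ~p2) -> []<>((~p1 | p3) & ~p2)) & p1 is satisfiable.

Satisfiable

1. ~(((~p1 | p3) & ~p2) -> []<>((~p1 | p3) & ~p2)) & p1, w0
2. ~(((~p1 | p3) & ~p2) -> []<>((~p1 | p3) & ~p2)), w0
3. p1, w0
4. (~p1 | p3) & ~p2, w0
5. ~[]<>((~p1 | p3) & ~p2), w0
6. ~p1 | p3, w0
7. ~p2, w0
8. p3, w0
9. ~<>((~p1 | p3) & ~p2), w1
10. ~((~p1 | p3) & ~p2), w1
11. p2, w1
Accessibility: w0Rw0, w0Rw1, w1Rw1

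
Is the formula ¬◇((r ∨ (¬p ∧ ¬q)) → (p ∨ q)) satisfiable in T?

Yes, satisfiable

1. ¬◇((r ∨ (¬p ∧ ¬q)) → (p ∨ q)), 0
2. ¬((r ∨ (¬p ∧ ¬q)) → (p ∨ q)), 0
3. r ∨ (¬p ∧ ¬q), 0
4. ¬(p ∨ q), 0
5. ¬p, 0
6. ¬q, 0
7. ¬p ∧ ¬q, 0
Accessibility: 0R0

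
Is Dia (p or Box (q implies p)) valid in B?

Tableau for the negation not Dia (p or Box (q implies p)):
1. not Dia (p or Box (q implies p)), u
2. not (p or Box (q implies p)), u
3. not p, u
4. not Box (q implies p), u
5. not (q implies p), v
6. q, v
7. not p, v
8. not (p or Box (q implies p)), v
9. not Box (q implies p), v
10. not (q implies p), w
11. q, w
12. not p, w
Accessibility: uRu, uRv, vRu, vRv, vRw, wRv, wRw
The negation has an open branch (countermodel exists).

Invalid (countermodel exists)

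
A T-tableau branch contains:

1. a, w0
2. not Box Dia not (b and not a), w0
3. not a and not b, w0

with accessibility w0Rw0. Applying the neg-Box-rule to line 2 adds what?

a fresh world w1 with w0Rw1, and not Dia not (b and not a) at w1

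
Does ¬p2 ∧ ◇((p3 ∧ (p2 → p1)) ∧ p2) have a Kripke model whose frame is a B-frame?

1. ¬p2 ∧ ◇((p3 ∧ (p2 → p1)) ∧ p2), u
2. ¬p2, u
3. ◇((p3 ∧ (p2 → p1)) ∧ p2), u
4. (p3 ∧ (p2 → p1)) ∧ p2, v
5. p3 ∧ (p2 → p1), v
6. p2, v
7. p3, v
8. p2 → p1, v
9. p1, v
Accessibility: uRu, uRv, vRu, vRv

Yes, satisfiable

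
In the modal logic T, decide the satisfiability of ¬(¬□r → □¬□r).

Satisfiable (open branch found)

1. ¬(¬□r → □¬□r), u
2. ¬□r, u
3. ¬□¬□r, u
4. ¬r, v
5. □r, w
6. r, w
Accessibility: uRu, uRv, uRw, vRv, wRw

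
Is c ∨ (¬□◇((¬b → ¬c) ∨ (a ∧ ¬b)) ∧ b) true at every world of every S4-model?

Tableau for the negation ¬(c ∨ (¬□◇((¬b → ¬c) ∨ (a ∧ ¬b)) ∧ b)):
1. ¬(c ∨ (¬□◇((¬b → ¬c) ∨ (a ∧ ¬b)) ∧ b)), u
2. ¬c, u
3. ¬(¬□◇((¬b → ¬c) ∨ (a ∧ ¬b)) ∧ b), u
4. ¬b, u
Accessibility: uRu
The negation has an open branch (countermodel exists).

Invalid (countermodel exists)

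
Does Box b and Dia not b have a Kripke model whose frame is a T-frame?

1. Box b and Dia not b, 0
2. Box b, 0
3. Dia not b, 0
4. b, 0
5. not b, 1
6. b, 1
Accessibility: 0R0, 0R1, 1R1
Branch closes: b and not b both at 1.
Every branch closes; the branch above is one of them.

Unsatisfiable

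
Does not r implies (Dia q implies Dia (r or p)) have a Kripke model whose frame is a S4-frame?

Yes, satisfiable

1. not r implies (Dia q implies Dia (r or p)), w0
2. Dia q implies Dia (r or p), w0   [implies-rule on 1 (branches; this branch)]
3. Dia (r or p), w0   [implies-rule on 2 (branches; this branch)]
4. r or p, w1   [Dia-rule on 3: fresh world w1, w0Rw1]
5. p, w1   [or-rule on 4 (branches; this branch)]
Accessibility: w0Rw0, w0Rw1, w1Rw1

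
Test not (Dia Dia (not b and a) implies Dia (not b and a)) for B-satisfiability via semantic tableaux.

1. not (Dia Dia (not b and a) implies Dia (not b and a)), 0
2. Dia Dia (not b and a), 0
3. not Dia (not b and a), 0
4. not (not b and a), 0
5. not a, 0
6. Dia (not b and a), 1
7. not (not b and a), 1
8. not a, 1
9. not b and a, 2
10. not b, 2
11. a, 2
Accessibility: 0R0, 0R1, 1R0, 1R1, 1R2, 2R1, 2R2

Satisfiable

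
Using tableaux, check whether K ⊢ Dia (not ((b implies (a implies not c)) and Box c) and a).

Tableau for the negation not Dia (not ((b implies (a implies not c)) and Box c) and a):
1. not Dia (not ((b implies (a implies not c)) and Box c) and a), 0
The negation has an open branch (countermodel exists).

No, not valid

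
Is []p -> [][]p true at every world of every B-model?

Invalid (countermodel exists)

Tableau for the negation ~([]p -> [][]p):
1. ~([]p -> [][]p), u
2. []p, u
3. ~[][]p, u
4. p, u
5. ~[]p, v
6. p, v
7. ~p, w
Accessibility: uRu, uRv, vRu, vRv, vRw, wRv, wRw
The negation has an open branch (countermodel exists).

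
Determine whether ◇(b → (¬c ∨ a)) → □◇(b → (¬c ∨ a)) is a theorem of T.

No, not valid

Tableau for the negation ¬(◇(b → (¬c ∨ a)) → □◇(b → (¬c ∨ a))):
1. ¬(◇(b → (¬c ∨ a)) → □◇(b → (¬c ∨ a))), w0
2. ◇(b → (¬c ∨ a)), w0
3. ¬□◇(b → (¬c ∨ a)), w0
4. b → (¬c ∨ a), w1
5. ¬c ∨ a, w1
6. a, w1
7. ¬◇(b → (¬c ∨ a)), w2
8. ¬(b → (¬c ∨ a)), w2
9. b, w2
10. ¬(¬c ∨ a), w2
11. c, w2
12. ¬a, w2
Accessibility: w0Rw0, w0Rw1, w0Rw2, w1Rw1, w2Rw2
The negation has an open branch (countermodel exists).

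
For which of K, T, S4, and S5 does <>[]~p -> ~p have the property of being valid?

S4-tableau for the negation ~(<>[]~p -> ~p):
1. ~(<>[]~p -> ~p), 0
2. <>[]~p, 0   [~->-rule on 1]
3. p, 0   [~->-rule on 1]
4. []~p, 1   [<>-rule on 2: fresh world 1, 0R1]
5. ~p, 1   [[]-rule on 4 via 1R1]
Accessibility: 0R0, 0R1, 1R1
Complete open branch: countermodel on an S4-frame, so not valid in S4, nor in K, T (the same frame is also a K-frame and a T-frame).
S5-tableau for the negation ~(<>[]~p -> ~p):
1. ~(<>[]~p -> ~p), 0
2. <>[]~p, 0   [~->-rule on 1]
3. p, 0   [~->-rule on 1]
4. []~p, 1   [<>-rule on 2: fresh world 1, 0R1]
5. ~p, 0   [[]-rule on 4 via 1R0]
Accessibility: 0R0, 0R1, 1R0, 1R1
Branch closes: p and ~p both at 0.
Every branch closes (one shown): valid in S5.

S5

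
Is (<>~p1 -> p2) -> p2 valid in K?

Not valid

Tableau for the negation ~((<>~p1 -> p2) -> p2):
1. ~((<>~p1 -> p2) -> p2), w0
2. <>~p1 -> p2, w0
3. ~p2, w0
4. ~<>~p1, w0
The negation has an open branch (countermodel exists).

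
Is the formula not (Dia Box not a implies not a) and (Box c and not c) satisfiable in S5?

1. not (Dia Box not a implies not a) and (Box c and not c), w0
2. not (Dia Box not a implies not a), w0
3. Box c and not c, w0
4. Dia Box not a, w0
5. a, w0
6. Box c, w0
7. not c, w0
8. c, w0
Accessibility: w0Rw0
Branch closes: c and not c both at w0.
All branches of the tableau close; one closing branch shown above.

No, unsatisfiable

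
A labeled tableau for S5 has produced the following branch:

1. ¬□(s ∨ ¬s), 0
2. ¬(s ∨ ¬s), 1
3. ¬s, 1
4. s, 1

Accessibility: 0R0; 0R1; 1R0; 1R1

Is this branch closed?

Yes, closed

Both s and ¬s appear at 1.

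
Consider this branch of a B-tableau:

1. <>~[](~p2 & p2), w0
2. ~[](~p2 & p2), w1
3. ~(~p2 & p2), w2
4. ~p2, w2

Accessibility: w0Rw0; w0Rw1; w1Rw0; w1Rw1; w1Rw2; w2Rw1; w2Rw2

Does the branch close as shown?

No, open

No world carries both an atom and its negation.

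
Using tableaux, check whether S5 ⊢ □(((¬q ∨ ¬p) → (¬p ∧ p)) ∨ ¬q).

Not valid

Tableau for the negation ¬□(((¬q ∨ ¬p) → (¬p ∧ p)) ∨ ¬q):
1. ¬□(((¬q ∨ ¬p) → (¬p ∧ p)) ∨ ¬q), w0
2. ¬(((¬q ∨ ¬p) → (¬p ∧ p)) ∨ ¬q), w1
3. ¬((¬q ∨ ¬p) → (¬p ∧ p)), w1
4. q, w1
5. ¬q ∨ ¬p, w1
6. ¬(¬p ∧ p), w1
7. ¬p, w1
Accessibility: w0Rw0, w0Rw1, w1Rw0, w1Rw1
The negation has an open branch (countermodel exists).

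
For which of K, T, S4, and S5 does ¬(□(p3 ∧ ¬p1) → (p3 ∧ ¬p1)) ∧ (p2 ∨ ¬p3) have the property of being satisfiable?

K

T-tableau for the formula:
1. ¬(□(p3 ∧ ¬p1) → (p3 ∧ ¬p1)) ∧ (p2 ∨ ¬p3), 0
2. ¬(□(p3 ∧ ¬p1) → (p3 ∧ ¬p1)), 0
3. p2 ∨ ¬p3, 0
4. □(p3 ∧ ¬p1), 0
5. ¬(p3 ∧ ¬p1), 0
6. p3 ∧ ¬p1, 0
7. p3, 0
8. ¬p1, 0
9. p2, 0
10. p1, 0
Accessibility: 0R0
Branch closes: p1 and ¬p1 both at 0.
Every branch closes (one shown): unsatisfiable in T, hence also in S4, S5 (every S4/S5-frame is a T-frame).
K-tableau for the formula:
1. ¬(□(p3 ∧ ¬p1) → (p3 ∧ ¬p1)) ∧ (p2 ∨ ¬p3), 0
2. ¬(□(p3 ∧ ¬p1) → (p3 ∧ ¬p1)), 0
3. p2 ∨ ¬p3, 0
4. □(p3 ∧ ¬p1), 0
5. ¬(p3 ∧ ¬p1), 0
6. ¬p3, 0
7. p1, 0
Complete open branch: satisfiable in K.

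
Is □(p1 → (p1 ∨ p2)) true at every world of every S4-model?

Tableau for the negation ¬□(p1 → (p1 ∨ p2)):
1. ¬□(p1 → (p1 ∨ p2)), u
2. ¬(p1 → (p1 ∨ p2)), v
3. p1, v
4. ¬(p1 ∨ p2), v
5. ¬p1, v
6. ¬p2, v
Accessibility: uRu, uRv, vRv
Branch closes: p1 and ¬p1 both at v.
Every branch of the negation's tableau closes; the branch above is one of them.

Yes, valid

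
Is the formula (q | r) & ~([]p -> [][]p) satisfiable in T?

1. (q | r) & ~([]p -> [][]p), u
2. q | r, u   [&-rule on 1]
3. ~([]p -> [][]p), u   [&-rule on 1]
4. []p, u   [~->-rule on 3]
5. ~[][]p, u   [~->-rule on 3]
6. p, u   [[]-rule on 4 via uRu]
7. r, u   [|-rule on 2 (branches; this branch)]
8. ~[]p, v   [~[]-rule on 5: fresh world v, uRv]
9. p, v   [[]-rule on 4 via uRv]
10. ~p, w   [~[]-rule on 8: fresh world w, vRw]
Accessibility: uRu, uRv, vRv, vRw, wRw

Satisfiable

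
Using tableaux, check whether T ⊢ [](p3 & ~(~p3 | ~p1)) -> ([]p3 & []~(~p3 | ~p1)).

Yes, valid

Tableau for the negation ~([](p3 & ~(~p3 | ~p1)) -> ([]p3 & []~(~p3 | ~p1))):
1. ~([](p3 & ~(~p3 | ~p1)) -> ([]p3 & []~(~p3 | ~p1))), 0
2. [](p3 & ~(~p3 | ~p1)), 0   [~->-rule on 1]
3. ~([]p3 & []~(~p3 | ~p1)), 0   [~->-rule on 1]
4. p3 & ~(~p3 | ~p1), 0   [[]-rule on 2 via 0R0]
5. p3, 0   [&-rule on 4]
6. ~(~p3 | ~p1), 0   [&-rule on 4]
7. p1, 0   [~|-rule on 6]
8. ~[]~(~p3 | ~p1), 0   [~&-rule on 3 (branches; this branch)]
9. ~p3 | ~p1, 1   [~[]-rule on 8: fresh world 1, 0R1]
10. p3 & ~(~p3 | ~p1), 1   [[]-rule on 2 via 0R1]
11. p3, 1   [&-rule on 10]
12. ~(~p3 | ~p1), 1   [&-rule on 10]
13. p1, 1   [~|-rule on 12]
14. ~p1, 1   [|-rule on 9 (branches; this branch)]
Accessibility: 0R0, 0R1, 1R1
Branch closes: p1 and ~p1 both at 1.
All branches of the negation close; one closing branch shown above.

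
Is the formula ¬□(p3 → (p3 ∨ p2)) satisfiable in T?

1. ¬□(p3 → (p3 ∨ p2)), w0
2. ¬(p3 → (p3 ∨ p2)), w1
3. p3, w1
4. ¬(p3 ∨ p2), w1
5. ¬p3, w1
6. ¬p2, w1
Accessibility: w0Rw0, w0Rw1, w1Rw1
Branch closes: p3 and ¬p3 both at w1.
(One branch shown.) All branches close.

No, unsatisfiable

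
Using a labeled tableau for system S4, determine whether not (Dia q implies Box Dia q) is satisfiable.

Satisfiable (open branch found)

1. not (Dia q implies Box Dia q), 0
2. Dia q, 0   [neg-implies-rule on 1]
3. not Box Dia q, 0   [neg-implies-rule on 1]
4. q, 1   [Dia-rule on 2: fresh world 1, 0R1]
5. not Dia q, 2   [neg-Box-rule on 3: fresh world 2, 0R2]
6. not q, 2   [neg-Dia-rule on 5 via 2R2]
Accessibility: 0R0, 0R1, 0R2, 1R1, 2R2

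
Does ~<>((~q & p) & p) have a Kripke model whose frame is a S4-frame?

Satisfiable

1. ~<>((~q & p) & p), u
2. ~((~q & p) & p), u   [~<>-rule on 1 via uRu]
3. ~p, u   [~&-rule on 2 (branches; this branch)]
Accessibility: uRu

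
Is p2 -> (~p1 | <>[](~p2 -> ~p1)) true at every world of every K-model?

Tableau for the negation ~(p2 -> (~p1 | <>[](~p2 -> ~p1))):
1. ~(p2 -> (~p1 | <>[](~p2 -> ~p1))), w0
2. p2, w0
3. ~(~p1 | <>[](~p2 -> ~p1)), w0
4. p1, w0
5. ~<>[](~p2 -> ~p1), w0
The negation has an open branch (countermodel exists).

Not valid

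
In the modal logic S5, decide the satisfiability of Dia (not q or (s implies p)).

1. Dia (not q or (s implies p)), 0
2. not q or (s implies p), 1   [Dia-rule on 1: fresh world 1, 0R1]
3. s implies p, 1   [or-rule on 2 (branches; this branch)]
4. p, 1   [implies-rule on 3 (branches; this branch)]
Accessibility: 0R0, 0R1, 1R0, 1R1

Satisfiable (open branch found)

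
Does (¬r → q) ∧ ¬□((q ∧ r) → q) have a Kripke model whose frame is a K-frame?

Unsatisfiable (every branch closes)

1. (¬r → q) ∧ ¬□((q ∧ r) → q), u
2. ¬r → q, u   [∧-rule on 1]
3. ¬□((q ∧ r) → q), u   [∧-rule on 1]
4. q, u   [→-rule on 2 (branches; this branch)]
5. ¬((q ∧ r) → q), v   [¬□-rule on 3: fresh world v, uRv]
6. q ∧ r, v   [¬→-rule on 5]
7. ¬q, v   [¬→-rule on 5]
8. q, v   [∧-rule on 6]
9. r, v   [∧-rule on 6]
Accessibility: uRv
Branch closes: q and ¬q both at v.
All branches of the tableau close; one closing branch shown above.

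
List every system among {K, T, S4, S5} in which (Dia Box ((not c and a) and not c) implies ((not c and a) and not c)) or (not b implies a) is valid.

S5-tableau for the negation not ((Dia Box ((not c and a) and not c) implies ((not c and a) and not c)) or (not b implies a)):
1. not ((Dia Box ((not c and a) and not c) implies ((not c and a) and not c)) or (not b implies a)), u
2. not (Dia Box ((not c and a) and not c) implies ((not c and a) and not c)), u   [neg-or-rule on 1]
3. not (not b implies a), u   [neg-or-rule on 1]
4. Dia Box ((not c and a) and not c), u   [neg-implies-rule on 2]
5. not ((not c and a) and not c), u   [neg-implies-rule on 2]
6. not b, u   [neg-implies-rule on 3]
7. not a, u   [neg-implies-rule on 3]
8. not (not c and a), u   [neg-and-rule on 5 (branches; this branch)]
9. Box ((not c and a) and not c), v   [Dia-rule on 4: fresh world v, uRv]
10. (not c and a) and not c, u   [Box-rule on 9 via vRu]
11. not c and a, u   [and-rule on 10]
12. not c, u   [and-rule on 10]
13. a, u   [and-rule on 11]
Accessibility: uRu, uRv, vRu, vRv
Branch closes: a and not a both at u.
Every branch closes (one shown): valid in S5.
S4-tableau for the negation not ((Dia Box ((not c and a) and not c) implies ((not c and a) and not c)) or (not b implies a)):
1. not ((Dia Box ((not c and a) and not c) implies ((not c and a) and not c)) or (not b implies a)), u
2. not (Dia Box ((not c and a) and not c) implies ((not c and a) and not c)), u   [neg-or-rule on 1]
3. not (not b implies a), u   [neg-or-rule on 1]
4. Dia Box ((not c and a) and not c), u   [neg-implies-rule on 2]
5. not ((not c and a) and not c), u   [neg-implies-rule on 2]
6. not b, u   [neg-implies-rule on 3]
7. not a, u   [neg-implies-rule on 3]
8. c, u   [neg-and-rule on 5 (branches; this branch)]
9. Box ((not c and a) and not c), v   [Dia-rule on 4: fresh world v, uRv]
10. (not c and a) and not c, v   [Box-rule on 9 via vRv]
11. not c and a, v   [and-rule on 10]
12. not c, v   [and-rule on 10]
13. a, v   [and-rule on 11]
Accessibility: uRu, uRv, vRv
Complete open branch: countermodel on an S4-frame, so not valid in S4, nor in K, T (the same frame is also a K-frame and a T-frame).

S5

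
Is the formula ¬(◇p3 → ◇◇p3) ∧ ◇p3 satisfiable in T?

1. ¬(◇p3 → ◇◇p3) ∧ ◇p3, 0
2. ¬(◇p3 → ◇◇p3), 0
3. ◇p3, 0
4. ¬◇◇p3, 0
5. ¬◇p3, 0
6. ¬p3, 0
7. p3, 1
8. ¬◇p3, 1
9. ¬p3, 1
Accessibility: 0R0, 0R1, 1R1
Branch closes: p3 and ¬p3 both at 1.
(One branch shown.) All branches close.

Unsatisfiable (every branch closes)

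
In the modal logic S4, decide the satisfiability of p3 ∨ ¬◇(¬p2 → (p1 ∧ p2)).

Satisfiable (open branch found)

1. p3 ∨ ¬◇(¬p2 → (p1 ∧ p2)), w0
2. ¬◇(¬p2 → (p1 ∧ p2)), w0
3. ¬(¬p2 → (p1 ∧ p2)), w0
4. ¬p2, w0
5. ¬(p1 ∧ p2), w0
Accessibility: w0Rw0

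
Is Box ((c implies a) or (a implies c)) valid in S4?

Tableau for the negation not Box ((c implies a) or (a implies c)):
1. not Box ((c implies a) or (a implies c)), u
2. not ((c implies a) or (a implies c)), v
3. not (c implies a), v
4. not (a implies c), v
5. c, v
6. not a, v
7. a, v
8. not c, v
Accessibility: uRu, uRv, vRv
Branch closes: a and not a both at v.
Every branch of the negation's tableau closes; the branch above is one of them.

Yes, valid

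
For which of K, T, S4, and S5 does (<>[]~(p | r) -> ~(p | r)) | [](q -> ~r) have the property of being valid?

S5

S5-tableau for the negation ~((<>[]~(p | r) -> ~(p | r)) | [](q -> ~r)):
1. ~((<>[]~(p | r) -> ~(p | r)) | [](q -> ~r)), 0
2. ~(<>[]~(p | r) -> ~(p | r)), 0
3. ~[](q -> ~r), 0
4. <>[]~(p | r), 0
5. p | r, 0
6. r, 0
7. ~(q -> ~r), 1
8. q, 1
9. r, 1
10. []~(p | r), 2
11. ~(p | r), 0
12. ~p, 0
13. ~r, 0
Accessibility: 0R0, 0R1, 0R2, 1R0, 1R1, 1R2, 2R0, 2R1, 2R2
Branch closes: r and ~r both at 0.
Every branch closes (one shown): valid in S5.
S4-tableau for the negation ~((<>[]~(p | r) -> ~(p | r)) | [](q -> ~r)):
1. ~((<>[]~(p | r) -> ~(p | r)) | [](q -> ~r)), 0
2. ~(<>[]~(p | r) -> ~(p | r)), 0
3. ~[](q -> ~r), 0
4. <>[]~(p | r), 0
5. p | r, 0
6. r, 0
7. ~(q -> ~r), 1
8. q, 1
9. r, 1
10. []~(p | r), 2
11. ~(p | r), 2
12. ~p, 2
13. ~r, 2
Accessibility: 0R0, 0R1, 0R2, 1R1, 2R2
Complete open branch: countermodel on an S4-frame, so not valid in S4, nor in K, T (the same frame is also a K-frame and a T-frame).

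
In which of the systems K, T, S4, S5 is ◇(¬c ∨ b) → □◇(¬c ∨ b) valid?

S5

S4-tableau for the negation ¬(◇(¬c ∨ b) → □◇(¬c ∨ b)):
1. ¬(◇(¬c ∨ b) → □◇(¬c ∨ b)), 0
2. ◇(¬c ∨ b), 0   [¬→-rule on 1]
3. ¬□◇(¬c ∨ b), 0   [¬→-rule on 1]
4. ¬c ∨ b, 1   [◇-rule on 2: fresh world 1, 0R1]
5. b, 1   [∨-rule on 4 (branches; this branch)]
6. ¬◇(¬c ∨ b), 2   [¬□-rule on 3: fresh world 2, 0R2]
7. ¬(¬c ∨ b), 2   [¬◇-rule on 6 via 2R2]
8. c, 2   [¬∨-rule on 7]
9. ¬b, 2   [¬∨-rule on 7]
Accessibility: 0R0, 0R1, 0R2, 1R1, 2R2
Complete open branch: countermodel on an S4-frame, so not valid in S4, nor in K, T (the same frame is also a K-frame and a T-frame).
S5-tableau for the negation ¬(◇(¬c ∨ b) → □◇(¬c ∨ b)):
1. ¬(◇(¬c ∨ b) → □◇(¬c ∨ b)), 0
2. ◇(¬c ∨ b), 0   [¬→-rule on 1]
3. ¬□◇(¬c ∨ b), 0   [¬→-rule on 1]
4. ¬c ∨ b, 1   [◇-rule on 2: fresh world 1, 0R1]
5. b, 1   [∨-rule on 4 (branches; this branch)]
6. ¬◇(¬c ∨ b), 2   [¬□-rule on 3: fresh world 2, 0R2]
7. ¬(¬c ∨ b), 0   [¬◇-rule on 6 via 2R0]
8. c, 0   [¬∨-rule on 7]
9. ¬b, 0   [¬∨-rule on 7]
10. ¬(¬c ∨ b), 1   [¬◇-rule on 6 via 2R1]
11. c, 1   [¬∨-rule on 10]
12. ¬b, 1   [¬∨-rule on 10]
Accessibility: 0R0, 0R1, 0R2, 1R0, 1R1, 1R2, 2R0, 2R1, 2R2
Branch closes: b and ¬b both at 1.
Every branch closes (one shown): valid in S5.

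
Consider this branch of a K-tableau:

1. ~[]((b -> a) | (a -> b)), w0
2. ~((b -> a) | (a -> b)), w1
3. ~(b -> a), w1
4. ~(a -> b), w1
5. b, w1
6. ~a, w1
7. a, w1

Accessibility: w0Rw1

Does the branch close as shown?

Closed

Both a and ~a appear at w1.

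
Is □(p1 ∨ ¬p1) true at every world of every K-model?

Valid in K

Tableau for the negation ¬□(p1 ∨ ¬p1):
1. ¬□(p1 ∨ ¬p1), u
2. ¬(p1 ∨ ¬p1), v
3. ¬p1, v
4. p1, v
Accessibility: uRv
Branch closes: p1 and ¬p1 both at v.
All branches of the negation close; one closing branch shown above.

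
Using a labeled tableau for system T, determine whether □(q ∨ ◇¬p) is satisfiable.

1. □(q ∨ ◇¬p), u
2. q ∨ ◇¬p, u
3. ◇¬p, u
4. ¬p, v
5. q ∨ ◇¬p, v
6. ◇¬p, v
7. ¬p, w
Accessibility: uRu, uRv, vRv, vRw, wRw

Satisfiable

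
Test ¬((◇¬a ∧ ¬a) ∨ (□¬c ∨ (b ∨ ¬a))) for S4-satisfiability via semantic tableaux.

1. ¬((◇¬a ∧ ¬a) ∨ (□¬c ∨ (b ∨ ¬a))), 0
2. ¬(◇¬a ∧ ¬a), 0
3. ¬(□¬c ∨ (b ∨ ¬a)), 0
4. ¬□¬c, 0
5. ¬(b ∨ ¬a), 0
6. ¬b, 0
7. a, 0
8. c, 1
Accessibility: 0R0, 0R1, 1R1

Yes, satisfiable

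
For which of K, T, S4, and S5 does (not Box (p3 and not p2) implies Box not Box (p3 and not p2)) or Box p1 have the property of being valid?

S5-tableau for the negation not ((not Box (p3 and not p2) implies Box not Box (p3 and not p2)) or Box p1):
1. not ((not Box (p3 and not p2) implies Box not Box (p3 and not p2)) or Box p1), w0
2. not (not Box (p3 and not p2) implies Box not Box (p3 and not p2)), w0
3. not Box p1, w0
4. not Box (p3 and not p2), w0
5. not Box not Box (p3 and not p2), w0
6. not p1, w1
7. not (p3 and not p2), w2
8. p2, w2
9. Box (p3 and not p2), w3
10. p3 and not p2, w0
11. p3, w0
12. not p2, w0
13. p3 and not p2, w1
14. p3, w1
15. not p2, w1
16. p3 and not p2, w2
17. p3, w2
18. not p2, w2
Accessibility: w0Rw0, w0Rw1, w0Rw2, w0Rw3, w1Rw0, w1Rw1, w1Rw2, w1Rw3, w2Rw0, w2Rw1, w2Rw2, w2Rw3, w3Rw0, w3Rw1, w3Rw2, w3Rw3
Branch closes: p2 and not p2 both at w2.
Every branch closes (one shown): valid in S5.
S4-tableau for the negation not ((not Box (p3 and not p2) implies Box not Box (p3 and not p2)) or Box p1):
1. not ((not Box (p3 and not p2) implies Box not Box (p3 and not p2)) or Box p1), w0
2. not (not Box (p3 and not p2) implies Box not Box (p3 and not p2)), w0
3. not Box p1, w0
4. not Box (p3 and not p2), w0
5. not Box not Box (p3 and not p2), w0
6. not p1, w1
7. not (p3 and not p2), w2
8. p2, w2
9. Box (p3 and not p2), w3
10. p3 and not p2, w3
11. p3, w3
12. not p2, w3
Accessibility: w0Rw0, w0Rw1, w0Rw2, w0Rw3, w1Rw1, w2Rw2, w3Rw3
Complete open branch: countermodel on an S4-frame, so not valid in S4, nor in K, T (the same frame is also a K-frame and a T-frame).

S5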